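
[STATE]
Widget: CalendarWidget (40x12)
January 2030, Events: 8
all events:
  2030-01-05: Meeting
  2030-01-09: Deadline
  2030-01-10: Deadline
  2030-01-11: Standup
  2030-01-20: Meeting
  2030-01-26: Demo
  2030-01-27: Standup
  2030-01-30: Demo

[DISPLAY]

              January 2030              
Mo Tu We Th Fr Sa Su                    
    1  2  3  4  5*  6                   
 7  8  9* 10* 11* 12 13                 
14 15 16 17 18 19 20*                   
21 22 23 24 25 26* 27*                  
28 29 30* 31                            
                                        
                                        
                                        
                                        
                                        


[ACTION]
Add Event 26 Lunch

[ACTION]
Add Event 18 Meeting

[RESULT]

              January 2030              
Mo Tu We Th Fr Sa Su                    
    1  2  3  4  5*  6                   
 7  8  9* 10* 11* 12 13                 
14 15 16 17 18* 19 20*                  
21 22 23 24 25 26* 27*                  
28 29 30* 31                            
                                        
                                        
                                        
                                        
                                        


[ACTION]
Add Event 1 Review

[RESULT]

              January 2030              
Mo Tu We Th Fr Sa Su                    
    1*  2  3  4  5*  6                  
 7  8  9* 10* 11* 12 13                 
14 15 16 17 18* 19 20*                  
21 22 23 24 25 26* 27*                  
28 29 30* 31                            
                                        
                                        
                                        
                                        
                                        


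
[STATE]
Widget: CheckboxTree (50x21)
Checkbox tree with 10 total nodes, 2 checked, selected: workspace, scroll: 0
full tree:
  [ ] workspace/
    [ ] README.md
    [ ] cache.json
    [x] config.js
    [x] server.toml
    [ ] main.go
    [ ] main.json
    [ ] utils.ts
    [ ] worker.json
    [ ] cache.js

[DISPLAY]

>[-] workspace/                                   
   [ ] README.md                                  
   [ ] cache.json                                 
   [x] config.js                                  
   [x] server.toml                                
   [ ] main.go                                    
   [ ] main.json                                  
   [ ] utils.ts                                   
   [ ] worker.json                                
   [ ] cache.js                                   
                                                  
                                                  
                                                  
                                                  
                                                  
                                                  
                                                  
                                                  
                                                  
                                                  
                                                  


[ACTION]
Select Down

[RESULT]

 [-] workspace/                                   
>  [ ] README.md                                  
   [ ] cache.json                                 
   [x] config.js                                  
   [x] server.toml                                
   [ ] main.go                                    
   [ ] main.json                                  
   [ ] utils.ts                                   
   [ ] worker.json                                
   [ ] cache.js                                   
                                                  
                                                  
                                                  
                                                  
                                                  
                                                  
                                                  
                                                  
                                                  
                                                  
                                                  


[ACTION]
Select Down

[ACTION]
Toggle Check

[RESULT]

 [-] workspace/                                   
   [ ] README.md                                  
>  [x] cache.json                                 
   [x] config.js                                  
   [x] server.toml                                
   [ ] main.go                                    
   [ ] main.json                                  
   [ ] utils.ts                                   
   [ ] worker.json                                
   [ ] cache.js                                   
                                                  
                                                  
                                                  
                                                  
                                                  
                                                  
                                                  
                                                  
                                                  
                                                  
                                                  


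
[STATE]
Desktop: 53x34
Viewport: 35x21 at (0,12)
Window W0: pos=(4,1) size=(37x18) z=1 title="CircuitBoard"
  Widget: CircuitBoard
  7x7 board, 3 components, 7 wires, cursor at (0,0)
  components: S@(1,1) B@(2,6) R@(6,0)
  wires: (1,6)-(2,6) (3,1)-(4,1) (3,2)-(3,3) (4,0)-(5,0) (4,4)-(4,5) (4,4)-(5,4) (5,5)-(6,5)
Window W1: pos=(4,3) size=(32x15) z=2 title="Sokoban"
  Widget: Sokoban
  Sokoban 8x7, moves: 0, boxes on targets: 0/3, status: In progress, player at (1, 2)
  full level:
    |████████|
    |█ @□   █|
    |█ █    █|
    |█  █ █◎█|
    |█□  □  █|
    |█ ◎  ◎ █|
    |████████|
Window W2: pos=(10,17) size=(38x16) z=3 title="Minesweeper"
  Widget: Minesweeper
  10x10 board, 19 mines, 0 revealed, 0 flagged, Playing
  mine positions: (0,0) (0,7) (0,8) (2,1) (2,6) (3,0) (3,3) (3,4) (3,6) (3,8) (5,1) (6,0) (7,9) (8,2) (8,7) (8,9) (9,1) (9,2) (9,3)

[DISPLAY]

    ┃████████                      
    ┃Moves: 0  0/3                 
    ┃                              
    ┃                              
    ┃                              
    ┗━━━━━┏━━━━━━━━━━━━━━━━━━━━━━━━
    ┗━━━━━┃ Minesweeper            
          ┠────────────────────────
          ┃■■■■■■■■■■              
          ┃■■■■■■■■■■              
          ┃■■■■■■■■■■              
          ┃■■■■■■■■■■              
          ┃■■■■■■■■■■              
          ┃■■■■■■■■■■              
          ┃■■■■■■■■■■              
          ┃■■■■■■■■■■              
          ┃■■■■■■■■■■              
          ┃■■■■■■■■■■              
          ┃                        
          ┃                        
          ┗━━━━━━━━━━━━━━━━━━━━━━━━


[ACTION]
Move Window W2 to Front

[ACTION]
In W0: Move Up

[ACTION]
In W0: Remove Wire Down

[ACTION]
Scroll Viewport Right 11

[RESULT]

██                      ┃    ┃     
 0  0/3                 ┃    ┃     
                        ┃    ┃     
                        ┃    ┃     
                        ┃    ┃     
━━━━━━━━━━━━━━━━━━━━━━━━━━━━━━━━━━━
 Minesweeper                       
───────────────────────────────────
■■■■■■■■■■                         
■■■■■■■■■■                         
■■■■■■■■■■                         
■■■■■■■■■■                         
■■■■■■■■■■                         
■■■■■■■■■■                         
■■■■■■■■■■                         
■■■■■■■■■■                         
■■■■■■■■■■                         
■■■■■■■■■■                         
                                   
                                   
━━━━━━━━━━━━━━━━━━━━━━━━━━━━━━━━━━━


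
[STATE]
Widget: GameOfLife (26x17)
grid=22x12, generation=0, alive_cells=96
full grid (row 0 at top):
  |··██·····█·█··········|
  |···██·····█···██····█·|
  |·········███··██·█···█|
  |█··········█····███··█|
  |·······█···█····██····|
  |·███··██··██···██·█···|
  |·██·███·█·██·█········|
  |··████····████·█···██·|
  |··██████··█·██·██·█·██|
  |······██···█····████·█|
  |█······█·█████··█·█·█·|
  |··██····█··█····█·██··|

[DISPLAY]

Gen: 0                    
··██·····█·█··········    
···██·····█···██····█·    
·········███··██·█···█    
█··········█····███··█    
·······█···█····██····    
·███··██··██···██·█···    
·██·███·█·██·█········    
··████····████·█···██·    
··██████··█·██·██·█·██    
······██···█····████·█    
█······█·█████··█·█·█·    
··██····█··█····█·██··    
                          
                          
                          
                          


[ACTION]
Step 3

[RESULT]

Gen: 3                    
··············██······    
··█·█·····█·█·········    
···█······███······█··    
···█·····█····█·█··█··    
·█·█···███·██·█████···    
·█·█···███··██·██·····    
···············██·█·█·    
················█·█···    
···············██····█    
······██·██···█·█··█·█    
···············█···█·█    
·······█·██········██·    
                          
                          
                          
                          


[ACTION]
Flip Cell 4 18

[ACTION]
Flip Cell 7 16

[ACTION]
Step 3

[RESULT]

Gen: 6                    
···█··················    
··██·····██·██········    
··█·█·······█···███···    
···██···█······█······    
····█·········█···█···    
······················    
········█··██····███··    
·········████····████·    
··············███····█    
··············█······█    
·················█···█    
··················█·█·    
                          
                          
                          
                          


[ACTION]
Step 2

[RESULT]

Gen: 8                    
··██········█·········    
·██·█·····██·█··██····    
····█·····██·███··█···    
·····█······█··██·····    
···███··········███···    
··················█···    
·········█████··█·███·    
·········█·····█····██    
·········███·····███·█    
·············██·█·█···    
····················██    
······················    
                          
                          
                          
                          


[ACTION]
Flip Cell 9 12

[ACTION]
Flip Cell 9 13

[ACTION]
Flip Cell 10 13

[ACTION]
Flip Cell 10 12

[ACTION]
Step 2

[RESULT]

Gen: 10                   
·█·█·······██···█·····    
·█···█····█··██·█·····    
·····█····█··█··██····    
···█··█····████··█····    
···█·█····█··█·██·····    
····██···█··█··██·██··    
·········█··█···██··██    
········█···█··█·····█    
·········███···██·██·█    
·········██·██··█·███·    
···········███········    
······················    
                          
                          
                          
                          


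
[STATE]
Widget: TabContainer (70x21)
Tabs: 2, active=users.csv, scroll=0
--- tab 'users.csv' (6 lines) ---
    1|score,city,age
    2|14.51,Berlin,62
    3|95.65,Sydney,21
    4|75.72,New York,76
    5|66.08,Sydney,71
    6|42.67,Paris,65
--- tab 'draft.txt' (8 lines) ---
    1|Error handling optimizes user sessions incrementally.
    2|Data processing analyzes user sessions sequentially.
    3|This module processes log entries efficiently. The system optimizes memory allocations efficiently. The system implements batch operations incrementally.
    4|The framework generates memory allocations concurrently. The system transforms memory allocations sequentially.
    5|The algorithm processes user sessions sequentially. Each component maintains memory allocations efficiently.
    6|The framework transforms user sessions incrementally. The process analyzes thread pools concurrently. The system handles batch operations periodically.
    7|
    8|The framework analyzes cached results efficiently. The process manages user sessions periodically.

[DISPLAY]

[users.csv]│ draft.txt                                                
──────────────────────────────────────────────────────────────────────
score,city,age                                                        
14.51,Berlin,62                                                       
95.65,Sydney,21                                                       
75.72,New York,76                                                     
66.08,Sydney,71                                                       
42.67,Paris,65                                                        
                                                                      
                                                                      
                                                                      
                                                                      
                                                                      
                                                                      
                                                                      
                                                                      
                                                                      
                                                                      
                                                                      
                                                                      
                                                                      


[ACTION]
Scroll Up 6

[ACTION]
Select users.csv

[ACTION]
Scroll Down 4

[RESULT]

[users.csv]│ draft.txt                                                
──────────────────────────────────────────────────────────────────────
66.08,Sydney,71                                                       
42.67,Paris,65                                                        
                                                                      
                                                                      
                                                                      
                                                                      
                                                                      
                                                                      
                                                                      
                                                                      
                                                                      
                                                                      
                                                                      
                                                                      
                                                                      
                                                                      
                                                                      
                                                                      
                                                                      


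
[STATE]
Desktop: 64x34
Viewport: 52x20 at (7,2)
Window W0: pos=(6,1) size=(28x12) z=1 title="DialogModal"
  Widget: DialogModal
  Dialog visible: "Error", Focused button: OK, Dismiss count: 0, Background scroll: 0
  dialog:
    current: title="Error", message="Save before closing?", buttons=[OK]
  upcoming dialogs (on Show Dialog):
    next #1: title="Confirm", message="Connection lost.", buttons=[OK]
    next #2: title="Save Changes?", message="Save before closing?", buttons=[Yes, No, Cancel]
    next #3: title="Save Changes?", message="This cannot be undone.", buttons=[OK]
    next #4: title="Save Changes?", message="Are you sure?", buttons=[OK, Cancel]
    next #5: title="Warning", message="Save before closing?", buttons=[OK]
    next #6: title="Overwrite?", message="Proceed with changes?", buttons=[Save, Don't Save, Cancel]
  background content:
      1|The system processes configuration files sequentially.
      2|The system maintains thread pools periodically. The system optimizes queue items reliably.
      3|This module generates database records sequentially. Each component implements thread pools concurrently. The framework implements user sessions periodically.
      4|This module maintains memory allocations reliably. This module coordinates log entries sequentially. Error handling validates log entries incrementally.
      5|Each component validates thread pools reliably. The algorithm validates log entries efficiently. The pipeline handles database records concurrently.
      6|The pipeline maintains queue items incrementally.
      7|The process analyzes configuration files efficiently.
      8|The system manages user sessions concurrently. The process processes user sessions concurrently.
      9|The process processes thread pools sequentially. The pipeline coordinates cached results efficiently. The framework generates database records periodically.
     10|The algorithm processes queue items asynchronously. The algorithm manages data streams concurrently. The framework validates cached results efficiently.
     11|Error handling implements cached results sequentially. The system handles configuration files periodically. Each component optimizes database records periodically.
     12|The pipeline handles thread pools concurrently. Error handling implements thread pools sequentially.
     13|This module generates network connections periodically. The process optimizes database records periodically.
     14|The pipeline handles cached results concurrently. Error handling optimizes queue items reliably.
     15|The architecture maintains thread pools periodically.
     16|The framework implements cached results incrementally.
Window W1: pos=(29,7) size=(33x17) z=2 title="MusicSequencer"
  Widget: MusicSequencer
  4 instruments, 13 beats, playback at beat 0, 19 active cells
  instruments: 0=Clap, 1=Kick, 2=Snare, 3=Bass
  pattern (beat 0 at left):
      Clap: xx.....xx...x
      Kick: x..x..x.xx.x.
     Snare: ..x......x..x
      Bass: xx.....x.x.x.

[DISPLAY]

 DialogModal              ┃                         
──────────────────────────┨                         
The system processes confi┃                         
Th┌────────────────────┐ea┃                         
Th│       Error        │ta┃                         
Th│Save before closing┏━━━━━━━━━━━━━━━━━━━━━━━━━━━━━
Ea│        [OK]       ┃ MusicSequencer              
Th└───────────────────┠─────────────────────────────
The process analyzes c┃      ▼123456789012          
The system manages use┃  Clap██·····██···█          
━━━━━━━━━━━━━━━━━━━━━━┃  Kick█··█··█·██·█·          
                      ┃ Snare··█······█··█          
                      ┃  Bass██·····█·█·█·          
                      ┃                             
                      ┃                             
                      ┃                             
                      ┃                             
                      ┃                             
                      ┃                             
                      ┃                             


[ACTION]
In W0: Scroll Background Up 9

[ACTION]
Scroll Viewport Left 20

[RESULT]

      ┃ DialogModal              ┃                  
      ┠──────────────────────────┨                  
      ┃The system processes confi┃                  
      ┃Th┌────────────────────┐ea┃                  
      ┃Th│       Error        │ta┃                  
      ┃Th│Save before closing┏━━━━━━━━━━━━━━━━━━━━━━
      ┃Ea│        [OK]       ┃ MusicSequencer       
      ┃Th└───────────────────┠──────────────────────
      ┃The process analyzes c┃      ▼123456789012   
      ┃The system manages use┃  Clap██·····██···█   
      ┗━━━━━━━━━━━━━━━━━━━━━━┃  Kick█··█··█·██·█·   
                             ┃ Snare··█······█··█   
                             ┃  Bass██·····█·█·█·   
                             ┃                      
                             ┃                      
                             ┃                      
                             ┃                      
                             ┃                      
                             ┃                      
                             ┃                      


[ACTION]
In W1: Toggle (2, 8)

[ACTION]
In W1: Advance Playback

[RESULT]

      ┃ DialogModal              ┃                  
      ┠──────────────────────────┨                  
      ┃The system processes confi┃                  
      ┃Th┌────────────────────┐ea┃                  
      ┃Th│       Error        │ta┃                  
      ┃Th│Save before closing┏━━━━━━━━━━━━━━━━━━━━━━
      ┃Ea│        [OK]       ┃ MusicSequencer       
      ┃Th└───────────────────┠──────────────────────
      ┃The process analyzes c┃      0▼23456789012   
      ┃The system manages use┃  Clap██·····██···█   
      ┗━━━━━━━━━━━━━━━━━━━━━━┃  Kick█··█··█·██·█·   
                             ┃ Snare··█·····██··█   
                             ┃  Bass██·····█·█·█·   
                             ┃                      
                             ┃                      
                             ┃                      
                             ┃                      
                             ┃                      
                             ┃                      
                             ┃                      


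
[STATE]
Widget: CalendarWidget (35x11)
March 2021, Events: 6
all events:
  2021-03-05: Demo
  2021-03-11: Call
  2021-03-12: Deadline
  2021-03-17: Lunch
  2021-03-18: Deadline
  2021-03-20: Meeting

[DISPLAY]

             March 2021            
Mo Tu We Th Fr Sa Su               
 1  2  3  4  5*  6  7              
 8  9 10 11* 12* 13 14             
15 16 17* 18* 19 20* 21            
22 23 24 25 26 27 28               
29 30 31                           
                                   
                                   
                                   
                                   


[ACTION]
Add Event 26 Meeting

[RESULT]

             March 2021            
Mo Tu We Th Fr Sa Su               
 1  2  3  4  5*  6  7              
 8  9 10 11* 12* 13 14             
15 16 17* 18* 19 20* 21            
22 23 24 25 26* 27 28              
29 30 31                           
                                   
                                   
                                   
                                   


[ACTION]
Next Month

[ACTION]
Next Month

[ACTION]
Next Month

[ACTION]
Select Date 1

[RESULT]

             June 2021             
Mo Tu We Th Fr Sa Su               
   [ 1]  2  3  4  5  6             
 7  8  9 10 11 12 13               
14 15 16 17 18 19 20               
21 22 23 24 25 26 27               
28 29 30                           
                                   
                                   
                                   
                                   


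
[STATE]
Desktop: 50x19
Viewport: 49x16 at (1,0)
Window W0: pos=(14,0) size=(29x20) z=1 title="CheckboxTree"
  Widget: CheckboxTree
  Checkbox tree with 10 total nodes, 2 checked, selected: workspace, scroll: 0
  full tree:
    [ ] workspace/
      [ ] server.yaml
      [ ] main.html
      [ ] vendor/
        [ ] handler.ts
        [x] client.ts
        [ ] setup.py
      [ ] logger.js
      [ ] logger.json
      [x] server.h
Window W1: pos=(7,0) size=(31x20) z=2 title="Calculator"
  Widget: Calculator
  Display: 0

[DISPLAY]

      ┏━━━━━━━━━━━━━━━━━━━━━━━━━━━━━┓━━━━┓       
      ┃ Calculator                  ┃    ┃       
      ┠─────────────────────────────┨────┨       
      ┃                            0┃    ┃       
      ┃┌───┬───┬───┬───┐            ┃    ┃       
      ┃│ 7 │ 8 │ 9 │ ÷ │            ┃    ┃       
      ┃├───┼───┼───┼───┤            ┃    ┃       
      ┃│ 4 │ 5 │ 6 │ × │            ┃    ┃       
      ┃├───┼───┼───┼───┤            ┃    ┃       
      ┃│ 1 │ 2 │ 3 │ - │            ┃    ┃       
      ┃├───┼───┼───┼───┤            ┃    ┃       
      ┃│ 0 │ . │ = │ + │            ┃    ┃       
      ┃├───┼───┼───┼───┤            ┃    ┃       
      ┃│ C │ MC│ MR│ M+│            ┃    ┃       
      ┃└───┴───┴───┴───┘            ┃    ┃       
      ┃                             ┃    ┃       


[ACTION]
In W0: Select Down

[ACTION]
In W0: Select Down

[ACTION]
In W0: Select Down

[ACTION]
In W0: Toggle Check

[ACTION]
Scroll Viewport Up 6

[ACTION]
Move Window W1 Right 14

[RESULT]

             ┏━━━━┏━━━━━━━━━━━━━━━━━━━━━━━━━━━━━┓
             ┃ Che┃ Calculator                  ┃
             ┠────┠─────────────────────────────┨
             ┃ [-]┃                            0┃
             ┃   [┃┌───┬───┬───┬───┐            ┃
             ┃   [┃│ 7 │ 8 │ 9 │ ÷ │            ┃
             ┃>  [┃├───┼───┼───┼───┤            ┃
             ┃    ┃│ 4 │ 5 │ 6 │ × │            ┃
             ┃    ┃├───┼───┼───┼───┤            ┃
             ┃    ┃│ 1 │ 2 │ 3 │ - │            ┃
             ┃   [┃├───┼───┼───┼───┤            ┃
             ┃   [┃│ 0 │ . │ = │ + │            ┃
             ┃   [┃├───┼───┼───┼───┤            ┃
             ┃    ┃│ C │ MC│ MR│ M+│            ┃
             ┃    ┃└───┴───┴───┴───┘            ┃
             ┃    ┃                             ┃


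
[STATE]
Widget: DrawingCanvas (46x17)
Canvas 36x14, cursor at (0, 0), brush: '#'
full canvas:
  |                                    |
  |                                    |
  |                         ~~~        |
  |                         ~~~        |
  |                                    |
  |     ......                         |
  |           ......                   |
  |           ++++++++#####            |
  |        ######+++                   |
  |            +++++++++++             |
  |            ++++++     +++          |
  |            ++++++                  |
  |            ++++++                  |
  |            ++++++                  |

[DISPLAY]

+                                             
                                              
                         ~~~                  
                         ~~~                  
                                              
     ......                                   
           ......                             
           ++++++++#####                      
        ######+++                             
            +++++++++++                       
            ++++++     +++                    
            ++++++                            
            ++++++                            
            ++++++                            
                                              
                                              
                                              


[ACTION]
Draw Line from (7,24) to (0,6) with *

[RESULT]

+     **                                      
        **                                    
          ***            ~~~                  
             **          ~~~                  
               ***                            
     ......       ***                         
           ......    **                       
           ++++++++####**                     
        ######+++                             
            +++++++++++                       
            ++++++     +++                    
            ++++++                            
            ++++++                            
            ++++++                            
                                              
                                              
                                              


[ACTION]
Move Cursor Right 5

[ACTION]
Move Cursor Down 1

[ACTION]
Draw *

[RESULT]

      **                                      
     *  **                                    
          ***            ~~~                  
             **          ~~~                  
               ***                            
     ......       ***                         
           ......    **                       
           ++++++++####**                     
        ######+++                             
            +++++++++++                       
            ++++++     +++                    
            ++++++                            
            ++++++                            
            ++++++                            
                                              
                                              
                                              


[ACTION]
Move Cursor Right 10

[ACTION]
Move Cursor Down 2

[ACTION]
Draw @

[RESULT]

      **                                      
     *  **                                    
          ***            ~~~                  
             **@         ~~~                  
               ***                            
     ......       ***                         
           ......    **                       
           ++++++++####**                     
        ######+++                             
            +++++++++++                       
            ++++++     +++                    
            ++++++                            
            ++++++                            
            ++++++                            
                                              
                                              
                                              


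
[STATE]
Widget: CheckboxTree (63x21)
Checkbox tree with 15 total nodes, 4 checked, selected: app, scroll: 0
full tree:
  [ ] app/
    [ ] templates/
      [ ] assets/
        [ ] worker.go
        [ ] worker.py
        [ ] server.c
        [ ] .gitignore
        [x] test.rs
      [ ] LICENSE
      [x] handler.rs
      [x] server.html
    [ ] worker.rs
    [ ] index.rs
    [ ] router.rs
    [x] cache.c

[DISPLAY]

>[-] app/                                                      
   [-] templates/                                              
     [-] assets/                                               
       [ ] worker.go                                           
       [ ] worker.py                                           
       [ ] server.c                                            
       [ ] .gitignore                                          
       [x] test.rs                                             
     [ ] LICENSE                                               
     [x] handler.rs                                            
     [x] server.html                                           
   [ ] worker.rs                                               
   [ ] index.rs                                                
   [ ] router.rs                                               
   [x] cache.c                                                 
                                                               
                                                               
                                                               
                                                               
                                                               
                                                               


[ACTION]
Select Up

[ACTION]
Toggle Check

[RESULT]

>[x] app/                                                      
   [x] templates/                                              
     [x] assets/                                               
       [x] worker.go                                           
       [x] worker.py                                           
       [x] server.c                                            
       [x] .gitignore                                          
       [x] test.rs                                             
     [x] LICENSE                                               
     [x] handler.rs                                            
     [x] server.html                                           
   [x] worker.rs                                               
   [x] index.rs                                                
   [x] router.rs                                               
   [x] cache.c                                                 
                                                               
                                                               
                                                               
                                                               
                                                               
                                                               


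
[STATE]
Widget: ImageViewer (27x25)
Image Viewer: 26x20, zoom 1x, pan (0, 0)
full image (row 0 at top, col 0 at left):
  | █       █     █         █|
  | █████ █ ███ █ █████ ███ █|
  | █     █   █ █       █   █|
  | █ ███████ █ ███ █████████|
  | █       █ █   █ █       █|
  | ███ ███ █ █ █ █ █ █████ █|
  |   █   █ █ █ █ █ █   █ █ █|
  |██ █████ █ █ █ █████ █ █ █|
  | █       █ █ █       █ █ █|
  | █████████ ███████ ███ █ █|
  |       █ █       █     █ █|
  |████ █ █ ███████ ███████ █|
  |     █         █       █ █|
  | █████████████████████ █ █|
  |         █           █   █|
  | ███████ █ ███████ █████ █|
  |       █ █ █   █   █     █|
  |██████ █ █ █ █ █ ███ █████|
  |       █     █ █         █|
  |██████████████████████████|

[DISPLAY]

 █       █     █         █ 
 █████ █ ███ █ █████ ███ █ 
 █     █   █ █       █   █ 
 █ ███████ █ ███ █████████ 
 █       █ █   █ █       █ 
 ███ ███ █ █ █ █ █ █████ █ 
   █   █ █ █ █ █ █   █ █ █ 
██ █████ █ █ █ █████ █ █ █ 
 █       █ █ █       █ █ █ 
 █████████ ███████ ███ █ █ 
       █ █       █     █ █ 
████ █ █ ███████ ███████ █ 
     █         █       █ █ 
 █████████████████████ █ █ 
         █           █   █ 
 ███████ █ ███████ █████ █ 
       █ █ █   █   █     █ 
██████ █ █ █ █ █ ███ █████ 
       █     █ █         █ 
██████████████████████████ 
                           
                           
                           
                           
                           


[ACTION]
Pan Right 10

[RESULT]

     █         █           
██ █ █████ ███ █           
 █ █       █   █           
 █ ███ █████████           
 █   █ █       █           
 █ █ █ █ █████ █           
 █ █ █ █   █ █ █           
 █ █ █████ █ █ █           
 █ █       █ █ █           
 ███████ ███ █ █           
       █     █ █           
██████ ███████ █           
     █       █ █           
████████████ █ █           
           █   █           
 ███████ █████ █           
 █   █   █     █           
 █ █ █ ███ █████           
   █ █         █           
████████████████           
                           
                           
                           
                           
                           


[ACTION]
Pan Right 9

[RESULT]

      █                    
█ ███ █                    
  █   █                    
███████                    
      █                    
█████ █                    
  █ █ █                    
█ █ █ █                    
  █ █ █                    
███ █ █                    
    █ █                    
█████ █                    
    █ █                    
███ █ █                    
  █   █                    
█████ █                    
█     █                    
█ █████                    
      █                    
███████                    
                           
                           
                           
                           
                           


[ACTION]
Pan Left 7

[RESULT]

   █         █             
 █ █████ ███ █             
 █       █   █             
 ███ █████████             
   █ █       █             
 █ █ █ █████ █             
 █ █ █   █ █ █             
 █ █████ █ █ █             
 █       █ █ █             
██████ ███ █ █             
     █     █ █             
████ ███████ █             
   █       █ █             
██████████ █ █             
         █   █             
██████ █████ █             
   █   █     █             
 █ █ ███ █████             
 █ █         █             
██████████████             
                           
                           
                           
                           
                           


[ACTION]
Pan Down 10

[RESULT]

     █     █ █             
████ ███████ █             
   █       █ █             
██████████ █ █             
         █   █             
██████ █████ █             
   █   █     █             
 █ █ ███ █████             
 █ █         █             
██████████████             
                           
                           
                           
                           
                           
                           
                           
                           
                           
                           
                           
                           
                           
                           
                           


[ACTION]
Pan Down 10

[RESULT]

                           
                           
                           
                           
                           
                           
                           
                           
                           
                           
                           
                           
                           
                           
                           
                           
                           
                           
                           
                           
                           
                           
                           
                           
                           


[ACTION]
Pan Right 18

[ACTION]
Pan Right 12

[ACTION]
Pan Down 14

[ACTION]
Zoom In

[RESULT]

██████████                 
██████████                 
        ██                 
        ██                 
██████████                 
██████████                 
                           
                           
                           
                           
                           
                           
                           
                           
                           
                           
                           
                           
                           
                           
                           
                           
                           
                           
                           
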